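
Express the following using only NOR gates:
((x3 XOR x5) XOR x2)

((((((((x3 NOR x5) NOR (x3 NOR x5)) NOR ((x3 NOR x5) NOR (x3 NOR x5))) NOR ((((x3 NOR x3) NOR (x5 NOR x5)) NOR ((x3 NOR x3) NOR (x5 NOR x5))) NOR (((x3 NOR x3) NOR (x5 NOR x5)) NOR ((x3 NOR x3) NOR (x5 NOR x5))))) NOR x2) NOR (((((x3 NOR x5) NOR (x3 NOR x5)) NOR ((x3 NOR x5) NOR (x3 NOR x5))) NOR ((((x3 NOR x3) NOR (x5 NOR x5)) NOR ((x3 NOR x3) NOR (x5 NOR x5))) NOR (((x3 NOR x3) NOR (x5 NOR x5)) NOR ((x3 NOR x3) NOR (x5 NOR x5))))) NOR x2)) NOR ((((((x3 NOR x5) NOR (x3 NOR x5)) NOR ((x3 NOR x5) NOR (x3 NOR x5))) NOR ((((x3 NOR x3) NOR (x5 NOR x5)) NOR ((x3 NOR x3) NOR (x5 NOR x5))) NOR (((x3 NOR x3) NOR (x5 NOR x5)) NOR ((x3 NOR x3) NOR (x5 NOR x5))))) NOR x2) NOR (((((x3 NOR x5) NOR (x3 NOR x5)) NOR ((x3 NOR x5) NOR (x3 NOR x5))) NOR ((((x3 NOR x3) NOR (x5 NOR x5)) NOR ((x3 NOR x3) NOR (x5 NOR x5))) NOR (((x3 NOR x3) NOR (x5 NOR x5)) NOR ((x3 NOR x3) NOR (x5 NOR x5))))) NOR x2))) NOR ((((((((x3 NOR x5) NOR (x3 NOR x5)) NOR ((x3 NOR x5) NOR (x3 NOR x5))) NOR ((((x3 NOR x3) NOR (x5 NOR x5)) NOR ((x3 NOR x3) NOR (x5 NOR x5))) NOR (((x3 NOR x3) NOR (x5 NOR x5)) NOR ((x3 NOR x3) NOR (x5 NOR x5))))) NOR ((((x3 NOR x5) NOR (x3 NOR x5)) NOR ((x3 NOR x5) NOR (x3 NOR x5))) NOR ((((x3 NOR x3) NOR (x5 NOR x5)) NOR ((x3 NOR x3) NOR (x5 NOR x5))) NOR (((x3 NOR x3) NOR (x5 NOR x5)) NOR ((x3 NOR x3) NOR (x5 NOR x5)))))) NOR (x2 NOR x2)) NOR ((((((x3 NOR x5) NOR (x3 NOR x5)) NOR ((x3 NOR x5) NOR (x3 NOR x5))) NOR ((((x3 NOR x3) NOR (x5 NOR x5)) NOR ((x3 NOR x3) NOR (x5 NOR x5))) NOR (((x3 NOR x3) NOR (x5 NOR x5)) NOR ((x3 NOR x3) NOR (x5 NOR x5))))) NOR ((((x3 NOR x5) NOR (x3 NOR x5)) NOR ((x3 NOR x5) NOR (x3 NOR x5))) NOR ((((x3 NOR x3) NOR (x5 NOR x5)) NOR ((x3 NOR x3) NOR (x5 NOR x5))) NOR (((x3 NOR x3) NOR (x5 NOR x5)) NOR ((x3 NOR x3) NOR (x5 NOR x5)))))) NOR (x2 NOR x2))) NOR (((((((x3 NOR x5) NOR (x3 NOR x5)) NOR ((x3 NOR x5) NOR (x3 NOR x5))) NOR ((((x3 NOR x3) NOR (x5 NOR x5)) NOR ((x3 NOR x3) NOR (x5 NOR x5))) NOR (((x3 NOR x3) NOR (x5 NOR x5)) NOR ((x3 NOR x3) NOR (x5 NOR x5))))) NOR ((((x3 NOR x5) NOR (x3 NOR x5)) NOR ((x3 NOR x5) NOR (x3 NOR x5))) NOR ((((x3 NOR x3) NOR (x5 NOR x5)) NOR ((x3 NOR x3) NOR (x5 NOR x5))) NOR (((x3 NOR x3) NOR (x5 NOR x5)) NOR ((x3 NOR x3) NOR (x5 NOR x5)))))) NOR (x2 NOR x2)) NOR ((((((x3 NOR x5) NOR (x3 NOR x5)) NOR ((x3 NOR x5) NOR (x3 NOR x5))) NOR ((((x3 NOR x3) NOR (x5 NOR x5)) NOR ((x3 NOR x3) NOR (x5 NOR x5))) NOR (((x3 NOR x3) NOR (x5 NOR x5)) NOR ((x3 NOR x3) NOR (x5 NOR x5))))) NOR ((((x3 NOR x5) NOR (x3 NOR x5)) NOR ((x3 NOR x5) NOR (x3 NOR x5))) NOR ((((x3 NOR x3) NOR (x5 NOR x5)) NOR ((x3 NOR x3) NOR (x5 NOR x5))) NOR (((x3 NOR x3) NOR (x5 NOR x5)) NOR ((x3 NOR x3) NOR (x5 NOR x5)))))) NOR (x2 NOR x2)))))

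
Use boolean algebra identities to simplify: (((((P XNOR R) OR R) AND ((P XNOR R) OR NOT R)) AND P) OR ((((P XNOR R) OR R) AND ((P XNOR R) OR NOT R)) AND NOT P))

By distribution ((E AND v) OR (E AND NOT v) = E) then distribution ((E OR v) AND (E OR NOT v) = E):
= (P XNOR R)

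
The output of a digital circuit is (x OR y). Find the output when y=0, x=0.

Substituting: (0 OR 0)
= 0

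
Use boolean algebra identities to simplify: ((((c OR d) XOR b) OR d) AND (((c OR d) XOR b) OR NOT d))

By distribution ((E OR v) AND (E OR NOT v) = E):
= ((c OR d) XOR b)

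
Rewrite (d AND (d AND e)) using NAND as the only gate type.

((d NAND ((d NAND e) NAND (d NAND e))) NAND (d NAND ((d NAND e) NAND (d NAND e))))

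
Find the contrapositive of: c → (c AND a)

Contrapositive: NOT (c AND a) → NOT c
Note: A statement and its contrapositive are logically equivalent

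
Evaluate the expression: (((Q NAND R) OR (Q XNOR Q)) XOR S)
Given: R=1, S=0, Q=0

Substituting: (((0 NAND 1) OR (0 XNOR 0)) XOR 0)
= 1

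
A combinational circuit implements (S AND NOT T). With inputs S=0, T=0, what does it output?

Substituting: (0 AND NOT 0)
= 0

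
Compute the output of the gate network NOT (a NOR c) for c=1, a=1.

Substituting: NOT (1 NOR 1)
= 1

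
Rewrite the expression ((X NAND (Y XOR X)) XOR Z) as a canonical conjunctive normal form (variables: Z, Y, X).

(Z OR Y OR NOT X) AND (NOT Z OR Y OR X) AND (NOT Z OR NOT Y OR X) AND (NOT Z OR NOT Y OR NOT X)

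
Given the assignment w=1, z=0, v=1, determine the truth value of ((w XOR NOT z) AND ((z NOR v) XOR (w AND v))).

Substituting: ((1 XOR NOT 0) AND ((0 NOR 1) XOR (1 AND 1)))
= 0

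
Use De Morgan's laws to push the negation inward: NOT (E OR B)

NOT E AND NOT B
De Morgan's: NOT(OR of terms) = AND of negations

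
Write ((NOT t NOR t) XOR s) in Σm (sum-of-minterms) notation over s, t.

Σm(2, 3) = (s AND NOT t) OR (s AND t)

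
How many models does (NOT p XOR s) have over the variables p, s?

Satisfying assignments: (0,0), (1,1)
Count: 2 out of 4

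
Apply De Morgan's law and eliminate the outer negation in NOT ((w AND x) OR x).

NOT (w AND x) AND NOT x
De Morgan's: NOT(OR of terms) = AND of negations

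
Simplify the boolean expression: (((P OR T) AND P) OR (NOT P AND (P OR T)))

By distribution ((E AND v) OR (E AND NOT v) = E):
= (P OR T)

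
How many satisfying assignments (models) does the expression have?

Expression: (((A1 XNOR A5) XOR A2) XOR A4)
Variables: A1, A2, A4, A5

Satisfying assignments: (0,0,0,0), (0,0,1,1), (0,1,0,1), (0,1,1,0), (1,0,0,1), (1,0,1,0), (1,1,0,0), (1,1,1,1)
Count: 8 out of 16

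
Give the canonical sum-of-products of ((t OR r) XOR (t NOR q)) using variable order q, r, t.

Σm(0, 1, 3, 5, 6, 7) = (NOT q AND NOT r AND NOT t) OR (NOT q AND NOT r AND t) OR (NOT q AND r AND t) OR (q AND NOT r AND t) OR (q AND r AND NOT t) OR (q AND r AND t)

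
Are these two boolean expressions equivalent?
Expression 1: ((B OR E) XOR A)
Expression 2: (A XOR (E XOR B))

No. Counterexample: with B=1, A=0, E=1, Expression 1 = 1 but Expression 2 = 0.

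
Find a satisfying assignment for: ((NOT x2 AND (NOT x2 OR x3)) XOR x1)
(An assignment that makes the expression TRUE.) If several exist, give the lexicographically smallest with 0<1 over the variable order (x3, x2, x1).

x3=0, x2=0, x1=0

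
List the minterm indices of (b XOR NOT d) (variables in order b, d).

Σm(0, 3) = (NOT b AND NOT d) OR (b AND d)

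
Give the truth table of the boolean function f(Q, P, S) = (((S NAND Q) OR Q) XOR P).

Q | P | S | Output
------------------
0 | 0 | 0 | 1
0 | 0 | 1 | 1
0 | 1 | 0 | 0
0 | 1 | 1 | 0
1 | 0 | 0 | 1
1 | 0 | 1 | 1
1 | 1 | 0 | 0
1 | 1 | 1 | 0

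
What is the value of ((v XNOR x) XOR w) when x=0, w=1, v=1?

Substituting: ((1 XNOR 0) XOR 1)
= 1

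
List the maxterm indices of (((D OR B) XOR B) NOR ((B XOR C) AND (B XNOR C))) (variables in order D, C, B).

ΠM(4, 6) = (NOT D OR C OR B) AND (NOT D OR NOT C OR B)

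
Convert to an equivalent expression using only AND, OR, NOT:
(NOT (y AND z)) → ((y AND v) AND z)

(y AND z) OR ((y AND v) AND z)
(Implication elimination: A → B = NOT A OR B)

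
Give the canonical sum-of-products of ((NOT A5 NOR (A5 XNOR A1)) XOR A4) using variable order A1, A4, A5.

Σm(1, 2, 6, 7) = (NOT A1 AND NOT A4 AND A5) OR (NOT A1 AND A4 AND NOT A5) OR (A1 AND A4 AND NOT A5) OR (A1 AND A4 AND A5)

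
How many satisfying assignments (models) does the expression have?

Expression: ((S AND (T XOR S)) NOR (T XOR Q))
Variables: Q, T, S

Satisfying assignments: (0,0,0), (1,1,0), (1,1,1)
Count: 3 out of 8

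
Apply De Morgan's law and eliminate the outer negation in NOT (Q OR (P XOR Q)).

NOT Q AND NOT (P XOR Q)
De Morgan's: NOT(OR of terms) = AND of negations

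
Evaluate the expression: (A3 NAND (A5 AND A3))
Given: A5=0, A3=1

Substituting: (1 NAND (0 AND 1))
= 1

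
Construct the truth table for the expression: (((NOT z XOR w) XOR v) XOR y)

w | v | y | z | Output
----------------------
0 | 0 | 0 | 0 | 1
0 | 0 | 0 | 1 | 0
0 | 0 | 1 | 0 | 0
0 | 0 | 1 | 1 | 1
0 | 1 | 0 | 0 | 0
0 | 1 | 0 | 1 | 1
0 | 1 | 1 | 0 | 1
0 | 1 | 1 | 1 | 0
1 | 0 | 0 | 0 | 0
1 | 0 | 0 | 1 | 1
1 | 0 | 1 | 0 | 1
1 | 0 | 1 | 1 | 0
1 | 1 | 0 | 0 | 1
1 | 1 | 0 | 1 | 0
1 | 1 | 1 | 0 | 0
1 | 1 | 1 | 1 | 1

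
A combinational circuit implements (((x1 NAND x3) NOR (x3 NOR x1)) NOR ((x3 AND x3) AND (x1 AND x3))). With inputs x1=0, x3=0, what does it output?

Substituting: (((0 NAND 0) NOR (0 NOR 0)) NOR ((0 AND 0) AND (0 AND 0)))
= 1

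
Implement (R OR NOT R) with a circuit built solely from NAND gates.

((R NAND R) NAND ((R NAND R) NAND (R NAND R)))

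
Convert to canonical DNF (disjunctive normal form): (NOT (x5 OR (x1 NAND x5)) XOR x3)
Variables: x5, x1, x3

(NOT x5 AND NOT x1 AND x3) OR (NOT x5 AND x1 AND x3) OR (x5 AND NOT x1 AND x3) OR (x5 AND x1 AND x3)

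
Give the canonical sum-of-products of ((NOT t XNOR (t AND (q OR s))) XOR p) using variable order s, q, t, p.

Σm(1, 2, 5, 7, 9, 11, 13, 15) = (NOT s AND NOT q AND NOT t AND p) OR (NOT s AND NOT q AND t AND NOT p) OR (NOT s AND q AND NOT t AND p) OR (NOT s AND q AND t AND p) OR (s AND NOT q AND NOT t AND p) OR (s AND NOT q AND t AND p) OR (s AND q AND NOT t AND p) OR (s AND q AND t AND p)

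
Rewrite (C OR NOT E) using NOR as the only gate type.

((C NOR (E NOR E)) NOR (C NOR (E NOR E)))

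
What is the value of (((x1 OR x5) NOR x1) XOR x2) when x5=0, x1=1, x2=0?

Substituting: (((1 OR 0) NOR 1) XOR 0)
= 0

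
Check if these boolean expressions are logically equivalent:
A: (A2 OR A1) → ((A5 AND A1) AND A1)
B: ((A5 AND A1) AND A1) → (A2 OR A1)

No, Converse is not equivalent to original (counterexample: A5=0, A2=0, A1=1)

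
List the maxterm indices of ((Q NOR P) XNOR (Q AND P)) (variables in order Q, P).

ΠM(0, 3) = (Q OR P) AND (NOT Q OR NOT P)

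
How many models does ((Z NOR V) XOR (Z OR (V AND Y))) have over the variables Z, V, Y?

Satisfying assignments: (0,0,0), (0,0,1), (0,1,1), (1,0,0), (1,0,1), (1,1,0), (1,1,1)
Count: 7 out of 8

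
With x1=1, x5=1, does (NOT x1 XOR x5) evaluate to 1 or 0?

Substituting: (NOT 1 XOR 1)
= 1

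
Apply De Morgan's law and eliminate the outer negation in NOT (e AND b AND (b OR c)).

NOT e OR NOT b OR NOT (b OR c)
De Morgan's: NOT(AND of terms) = OR of negations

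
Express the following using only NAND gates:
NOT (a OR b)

(((a NAND a) NAND (b NAND b)) NAND ((a NAND a) NAND (b NAND b)))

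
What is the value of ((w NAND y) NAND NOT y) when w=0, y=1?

Substituting: ((0 NAND 1) NAND NOT 1)
= 1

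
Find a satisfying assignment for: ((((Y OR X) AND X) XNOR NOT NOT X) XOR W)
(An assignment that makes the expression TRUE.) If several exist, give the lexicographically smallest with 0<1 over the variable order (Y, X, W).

Y=0, X=0, W=0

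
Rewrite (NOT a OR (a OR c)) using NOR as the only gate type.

(((a NOR a) NOR ((a NOR c) NOR (a NOR c))) NOR ((a NOR a) NOR ((a NOR c) NOR (a NOR c))))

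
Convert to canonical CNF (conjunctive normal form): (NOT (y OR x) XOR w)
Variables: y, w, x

(y OR w OR NOT x) AND (y OR NOT w OR x) AND (NOT y OR w OR x) AND (NOT y OR w OR NOT x)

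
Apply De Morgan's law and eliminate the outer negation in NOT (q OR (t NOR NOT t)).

NOT q AND NOT (t NOR NOT t)
De Morgan's: NOT(OR of terms) = AND of negations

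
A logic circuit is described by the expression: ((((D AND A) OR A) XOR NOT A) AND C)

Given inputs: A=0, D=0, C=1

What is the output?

Substituting: ((((0 AND 0) OR 0) XOR NOT 0) AND 1)
= 1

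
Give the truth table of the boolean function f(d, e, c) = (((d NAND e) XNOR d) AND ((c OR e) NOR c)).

d | e | c | Output
------------------
0 | 0 | 0 | 0
0 | 0 | 1 | 0
0 | 1 | 0 | 0
0 | 1 | 1 | 0
1 | 0 | 0 | 1
1 | 0 | 1 | 0
1 | 1 | 0 | 0
1 | 1 | 1 | 0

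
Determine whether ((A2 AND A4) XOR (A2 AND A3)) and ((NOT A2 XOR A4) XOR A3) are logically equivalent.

No. Counterexample: with A2=0, A4=0, A3=0, Expression 1 = 0 but Expression 2 = 1.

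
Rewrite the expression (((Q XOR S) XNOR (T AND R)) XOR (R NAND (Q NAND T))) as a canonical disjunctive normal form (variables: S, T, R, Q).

(NOT S AND NOT T AND NOT R AND Q) OR (NOT S AND NOT T AND R AND NOT Q) OR (NOT S AND T AND NOT R AND Q) OR (S AND NOT T AND NOT R AND NOT Q) OR (S AND NOT T AND R AND Q) OR (S AND T AND NOT R AND NOT Q) OR (S AND T AND R AND NOT Q) OR (S AND T AND R AND Q)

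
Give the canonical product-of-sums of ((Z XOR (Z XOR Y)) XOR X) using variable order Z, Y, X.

ΠM(0, 3, 4, 7) = (Z OR Y OR X) AND (Z OR NOT Y OR NOT X) AND (NOT Z OR Y OR X) AND (NOT Z OR NOT Y OR NOT X)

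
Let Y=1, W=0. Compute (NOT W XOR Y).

Substituting: (NOT 0 XOR 1)
= 0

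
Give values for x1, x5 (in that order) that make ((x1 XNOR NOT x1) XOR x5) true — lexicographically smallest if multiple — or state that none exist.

x1=0, x5=1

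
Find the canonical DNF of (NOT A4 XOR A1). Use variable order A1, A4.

(NOT A1 AND NOT A4) OR (A1 AND A4)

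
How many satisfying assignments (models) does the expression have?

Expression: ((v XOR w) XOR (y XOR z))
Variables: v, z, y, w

Satisfying assignments: (0,0,0,1), (0,0,1,0), (0,1,0,0), (0,1,1,1), (1,0,0,0), (1,0,1,1), (1,1,0,1), (1,1,1,0)
Count: 8 out of 16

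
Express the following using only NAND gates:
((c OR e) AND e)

((((c NAND c) NAND (e NAND e)) NAND e) NAND (((c NAND c) NAND (e NAND e)) NAND e))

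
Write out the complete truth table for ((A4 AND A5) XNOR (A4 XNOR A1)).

A1 | A4 | A5 | Output
---------------------
0 | 0 | 0 | 0
0 | 0 | 1 | 0
0 | 1 | 0 | 1
0 | 1 | 1 | 0
1 | 0 | 0 | 1
1 | 0 | 1 | 1
1 | 1 | 0 | 0
1 | 1 | 1 | 1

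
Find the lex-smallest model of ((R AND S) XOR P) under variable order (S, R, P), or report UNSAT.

S=0, R=0, P=1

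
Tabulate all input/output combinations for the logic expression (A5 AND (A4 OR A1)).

A4 | A1 | A5 | Output
---------------------
0 | 0 | 0 | 0
0 | 0 | 1 | 0
0 | 1 | 0 | 0
0 | 1 | 1 | 1
1 | 0 | 0 | 0
1 | 0 | 1 | 1
1 | 1 | 0 | 0
1 | 1 | 1 | 1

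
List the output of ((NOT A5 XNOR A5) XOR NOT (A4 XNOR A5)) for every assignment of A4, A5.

A4 | A5 | Output
----------------
0 | 0 | 0
0 | 1 | 1
1 | 0 | 1
1 | 1 | 0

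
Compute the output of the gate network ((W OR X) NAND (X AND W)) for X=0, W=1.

Substituting: ((1 OR 0) NAND (0 AND 1))
= 1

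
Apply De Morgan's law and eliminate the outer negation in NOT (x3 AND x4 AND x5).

NOT x3 OR NOT x4 OR NOT x5
De Morgan's: NOT(AND of terms) = OR of negations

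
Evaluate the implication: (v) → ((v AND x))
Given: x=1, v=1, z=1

Antecedent (v) = 1; consequent ((v AND x)) = 1.
1 → 1 = 1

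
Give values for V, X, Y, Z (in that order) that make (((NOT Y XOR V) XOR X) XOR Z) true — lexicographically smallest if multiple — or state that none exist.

V=0, X=0, Y=0, Z=0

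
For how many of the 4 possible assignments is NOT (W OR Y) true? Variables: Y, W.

Satisfying assignments: (0,0)
Count: 1 out of 4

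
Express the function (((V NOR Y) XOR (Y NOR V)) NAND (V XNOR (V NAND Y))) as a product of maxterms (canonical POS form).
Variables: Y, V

ΠM() = TRUE (no maxterms)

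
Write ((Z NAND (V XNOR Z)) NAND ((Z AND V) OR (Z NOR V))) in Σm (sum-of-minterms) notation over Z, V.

Σm(1, 2, 3) = (NOT Z AND V) OR (Z AND NOT V) OR (Z AND V)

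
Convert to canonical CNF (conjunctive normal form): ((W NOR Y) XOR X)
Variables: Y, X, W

(Y OR X OR NOT W) AND (Y OR NOT X OR W) AND (NOT Y OR X OR W) AND (NOT Y OR X OR NOT W)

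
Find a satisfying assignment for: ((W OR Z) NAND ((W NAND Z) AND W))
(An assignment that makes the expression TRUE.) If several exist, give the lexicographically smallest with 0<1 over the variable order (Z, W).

Z=0, W=0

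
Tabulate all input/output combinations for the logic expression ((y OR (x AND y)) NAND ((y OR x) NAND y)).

y | x | Output
--------------
0 | 0 | 1
0 | 1 | 1
1 | 0 | 1
1 | 1 | 1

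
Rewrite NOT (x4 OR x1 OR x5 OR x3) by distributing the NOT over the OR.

NOT x4 AND NOT x1 AND NOT x5 AND NOT x3
De Morgan's: NOT(OR of terms) = AND of negations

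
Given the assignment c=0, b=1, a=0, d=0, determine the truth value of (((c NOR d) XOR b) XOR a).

Substituting: (((0 NOR 0) XOR 1) XOR 0)
= 0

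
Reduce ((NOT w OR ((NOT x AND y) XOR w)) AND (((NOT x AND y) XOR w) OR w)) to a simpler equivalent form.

By distribution ((E OR v) AND (E OR NOT v) = E):
= ((NOT x AND y) XOR w)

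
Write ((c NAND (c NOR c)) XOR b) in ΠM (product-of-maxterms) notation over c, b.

ΠM(1, 3) = (c OR NOT b) AND (NOT c OR NOT b)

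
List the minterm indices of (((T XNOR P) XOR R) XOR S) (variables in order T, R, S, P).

Σm(0, 3, 5, 6, 9, 10, 12, 15) = (NOT T AND NOT R AND NOT S AND NOT P) OR (NOT T AND NOT R AND S AND P) OR (NOT T AND R AND NOT S AND P) OR (NOT T AND R AND S AND NOT P) OR (T AND NOT R AND NOT S AND P) OR (T AND NOT R AND S AND NOT P) OR (T AND R AND NOT S AND NOT P) OR (T AND R AND S AND P)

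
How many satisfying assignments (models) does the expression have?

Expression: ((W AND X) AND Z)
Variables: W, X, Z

Satisfying assignments: (1,1,1)
Count: 1 out of 8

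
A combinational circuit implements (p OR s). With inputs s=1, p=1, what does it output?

Substituting: (1 OR 1)
= 1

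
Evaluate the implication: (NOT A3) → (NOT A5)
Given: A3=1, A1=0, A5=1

Antecedent (NOT A3) = 0; consequent (NOT A5) = 0.
0 → 0 = 1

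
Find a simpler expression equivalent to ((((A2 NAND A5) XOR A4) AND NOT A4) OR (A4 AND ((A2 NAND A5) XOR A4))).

By distribution ((E AND v) OR (E AND NOT v) = E):
= ((A2 NAND A5) XOR A4)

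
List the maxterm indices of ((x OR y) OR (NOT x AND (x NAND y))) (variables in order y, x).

ΠM() = TRUE (no maxterms)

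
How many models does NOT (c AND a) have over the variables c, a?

Satisfying assignments: (0,0), (0,1), (1,0)
Count: 3 out of 4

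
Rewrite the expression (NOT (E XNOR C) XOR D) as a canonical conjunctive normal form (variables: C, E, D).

(C OR E OR D) AND (C OR NOT E OR NOT D) AND (NOT C OR E OR NOT D) AND (NOT C OR NOT E OR D)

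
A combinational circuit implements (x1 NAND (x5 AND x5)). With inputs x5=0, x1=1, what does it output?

Substituting: (1 NAND (0 AND 0))
= 1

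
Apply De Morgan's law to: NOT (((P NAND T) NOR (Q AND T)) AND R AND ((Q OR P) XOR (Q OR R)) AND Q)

NOT ((P NAND T) NOR (Q AND T)) OR NOT R OR NOT ((Q OR P) XOR (Q OR R)) OR NOT Q
De Morgan's: NOT(AND of terms) = OR of negations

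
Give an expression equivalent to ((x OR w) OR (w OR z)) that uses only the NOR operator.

((((x NOR w) NOR (x NOR w)) NOR ((w NOR z) NOR (w NOR z))) NOR (((x NOR w) NOR (x NOR w)) NOR ((w NOR z) NOR (w NOR z))))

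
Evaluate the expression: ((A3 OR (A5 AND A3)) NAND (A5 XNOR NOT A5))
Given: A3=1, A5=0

Substituting: ((1 OR (0 AND 1)) NAND (0 XNOR NOT 0))
= 1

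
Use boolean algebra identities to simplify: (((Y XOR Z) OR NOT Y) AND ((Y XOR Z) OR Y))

By distribution ((E OR v) AND (E OR NOT v) = E):
= (Y XOR Z)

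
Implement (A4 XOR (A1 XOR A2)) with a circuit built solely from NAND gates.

((A4 NAND (A4 NAND ((A1 NAND (A1 NAND A2)) NAND (A2 NAND (A1 NAND A2))))) NAND (((A1 NAND (A1 NAND A2)) NAND (A2 NAND (A1 NAND A2))) NAND (A4 NAND ((A1 NAND (A1 NAND A2)) NAND (A2 NAND (A1 NAND A2))))))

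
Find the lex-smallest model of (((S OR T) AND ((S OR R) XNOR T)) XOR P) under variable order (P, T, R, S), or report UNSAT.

P=0, T=1, R=0, S=1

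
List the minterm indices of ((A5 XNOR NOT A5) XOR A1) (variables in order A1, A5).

Σm(2, 3) = (A1 AND NOT A5) OR (A1 AND A5)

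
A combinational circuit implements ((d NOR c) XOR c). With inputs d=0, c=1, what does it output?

Substituting: ((0 NOR 1) XOR 1)
= 1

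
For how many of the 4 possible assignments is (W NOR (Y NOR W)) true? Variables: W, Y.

Satisfying assignments: (0,1)
Count: 1 out of 4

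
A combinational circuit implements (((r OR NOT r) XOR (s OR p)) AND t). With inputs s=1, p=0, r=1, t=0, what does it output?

Substituting: (((1 OR NOT 1) XOR (1 OR 0)) AND 0)
= 0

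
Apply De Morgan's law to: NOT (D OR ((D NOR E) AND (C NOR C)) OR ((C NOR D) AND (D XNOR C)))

NOT D AND NOT ((D NOR E) AND (C NOR C)) AND NOT ((C NOR D) AND (D XNOR C))
De Morgan's: NOT(OR of terms) = AND of negations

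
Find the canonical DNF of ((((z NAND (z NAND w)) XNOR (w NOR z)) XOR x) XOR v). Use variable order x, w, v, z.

(NOT x AND NOT w AND NOT v AND NOT z) OR (NOT x AND NOT w AND NOT v AND z) OR (NOT x AND w AND v AND NOT z) OR (NOT x AND w AND v AND z) OR (x AND NOT w AND v AND NOT z) OR (x AND NOT w AND v AND z) OR (x AND w AND NOT v AND NOT z) OR (x AND w AND NOT v AND z)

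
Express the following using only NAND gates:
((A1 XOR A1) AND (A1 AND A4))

((((A1 NAND (A1 NAND A1)) NAND (A1 NAND (A1 NAND A1))) NAND ((A1 NAND A4) NAND (A1 NAND A4))) NAND (((A1 NAND (A1 NAND A1)) NAND (A1 NAND (A1 NAND A1))) NAND ((A1 NAND A4) NAND (A1 NAND A4))))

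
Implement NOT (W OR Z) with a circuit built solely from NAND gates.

(((W NAND W) NAND (Z NAND Z)) NAND ((W NAND W) NAND (Z NAND Z)))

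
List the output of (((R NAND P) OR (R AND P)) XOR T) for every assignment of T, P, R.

T | P | R | Output
------------------
0 | 0 | 0 | 1
0 | 0 | 1 | 1
0 | 1 | 0 | 1
0 | 1 | 1 | 1
1 | 0 | 0 | 0
1 | 0 | 1 | 0
1 | 1 | 0 | 0
1 | 1 | 1 | 0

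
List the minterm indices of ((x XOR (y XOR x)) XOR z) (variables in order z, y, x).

Σm(2, 3, 4, 5) = (NOT z AND y AND NOT x) OR (NOT z AND y AND x) OR (z AND NOT y AND NOT x) OR (z AND NOT y AND x)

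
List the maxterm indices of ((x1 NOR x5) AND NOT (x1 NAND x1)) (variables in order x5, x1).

ΠM(0, 1, 2, 3) = (x5 OR x1) AND (x5 OR NOT x1) AND (NOT x5 OR x1) AND (NOT x5 OR NOT x1)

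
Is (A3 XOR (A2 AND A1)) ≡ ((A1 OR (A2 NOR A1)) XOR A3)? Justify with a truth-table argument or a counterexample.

No. Counterexample: with A3=0, A2=0, A1=0, Expression 1 = 0 but Expression 2 = 1.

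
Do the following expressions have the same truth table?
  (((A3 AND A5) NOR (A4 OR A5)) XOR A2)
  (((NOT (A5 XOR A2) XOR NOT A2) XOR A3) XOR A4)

No. Counterexample: with A3=0, A5=0, A2=0, A4=0, Expression 1 = 1 but Expression 2 = 0.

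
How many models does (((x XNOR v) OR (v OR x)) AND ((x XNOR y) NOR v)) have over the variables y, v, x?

Satisfying assignments: (0,0,1), (1,0,0)
Count: 2 out of 8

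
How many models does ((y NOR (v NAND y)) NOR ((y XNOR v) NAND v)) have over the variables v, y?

Satisfying assignments: (1,1)
Count: 1 out of 4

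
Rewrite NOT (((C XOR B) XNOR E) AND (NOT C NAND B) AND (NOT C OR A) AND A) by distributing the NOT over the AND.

NOT ((C XOR B) XNOR E) OR NOT (NOT C NAND B) OR NOT (NOT C OR A) OR NOT A
De Morgan's: NOT(AND of terms) = OR of negations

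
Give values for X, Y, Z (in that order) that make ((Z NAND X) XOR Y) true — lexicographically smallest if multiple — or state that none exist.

X=0, Y=0, Z=0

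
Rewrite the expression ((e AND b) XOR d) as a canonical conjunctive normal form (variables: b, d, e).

(b OR d OR e) AND (b OR d OR NOT e) AND (NOT b OR d OR e) AND (NOT b OR NOT d OR NOT e)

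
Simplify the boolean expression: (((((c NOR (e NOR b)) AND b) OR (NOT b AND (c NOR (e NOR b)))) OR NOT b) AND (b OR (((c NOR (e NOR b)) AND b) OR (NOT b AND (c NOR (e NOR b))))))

By distribution ((E OR v) AND (E OR NOT v) = E) then distribution ((E AND v) OR (E AND NOT v) = E):
= (c NOR (e NOR b))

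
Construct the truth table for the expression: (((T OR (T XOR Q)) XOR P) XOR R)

Q | P | R | T | Output
----------------------
0 | 0 | 0 | 0 | 0
0 | 0 | 0 | 1 | 1
0 | 0 | 1 | 0 | 1
0 | 0 | 1 | 1 | 0
0 | 1 | 0 | 0 | 1
0 | 1 | 0 | 1 | 0
0 | 1 | 1 | 0 | 0
0 | 1 | 1 | 1 | 1
1 | 0 | 0 | 0 | 1
1 | 0 | 0 | 1 | 1
1 | 0 | 1 | 0 | 0
1 | 0 | 1 | 1 | 0
1 | 1 | 0 | 0 | 0
1 | 1 | 0 | 1 | 0
1 | 1 | 1 | 0 | 1
1 | 1 | 1 | 1 | 1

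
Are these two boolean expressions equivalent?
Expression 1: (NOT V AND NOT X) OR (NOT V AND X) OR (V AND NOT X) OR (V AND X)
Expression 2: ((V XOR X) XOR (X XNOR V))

Yes, they are equivalent — the two output columns agree on all 4 assignments:
V | X | Expression 1 | Expression 2
-----------------------------------
0 | 0 | 1 | 1
0 | 1 | 1 | 1
1 | 0 | 1 | 1
1 | 1 | 1 | 1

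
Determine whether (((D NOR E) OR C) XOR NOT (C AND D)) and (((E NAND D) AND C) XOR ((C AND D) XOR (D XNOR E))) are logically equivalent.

No. Counterexample: with D=0, C=0, E=0, Expression 1 = 0 but Expression 2 = 1.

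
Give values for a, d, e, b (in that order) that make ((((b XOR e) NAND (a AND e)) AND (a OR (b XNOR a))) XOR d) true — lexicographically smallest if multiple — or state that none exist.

a=0, d=0, e=0, b=0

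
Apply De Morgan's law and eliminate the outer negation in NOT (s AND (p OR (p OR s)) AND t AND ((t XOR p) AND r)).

NOT s OR NOT (p OR (p OR s)) OR NOT t OR NOT ((t XOR p) AND r)
De Morgan's: NOT(AND of terms) = OR of negations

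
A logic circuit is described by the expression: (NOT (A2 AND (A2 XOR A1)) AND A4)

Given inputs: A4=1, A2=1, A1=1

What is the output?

Substituting: (NOT (1 AND (1 XOR 1)) AND 1)
= 1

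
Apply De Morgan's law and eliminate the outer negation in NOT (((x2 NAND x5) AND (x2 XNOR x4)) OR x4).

NOT ((x2 NAND x5) AND (x2 XNOR x4)) AND NOT x4
De Morgan's: NOT(OR of terms) = AND of negations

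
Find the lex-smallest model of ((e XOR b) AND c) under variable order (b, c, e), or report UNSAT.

b=0, c=1, e=1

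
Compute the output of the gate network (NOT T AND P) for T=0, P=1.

Substituting: (NOT 0 AND 1)
= 1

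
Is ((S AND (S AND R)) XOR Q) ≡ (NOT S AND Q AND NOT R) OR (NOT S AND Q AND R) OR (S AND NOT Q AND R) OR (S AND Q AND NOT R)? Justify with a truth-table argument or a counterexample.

Yes, they are equivalent — the two output columns agree on all 8 assignments:
S | Q | R | Expression 1 | Expression 2
---------------------------------------
0 | 0 | 0 | 0 | 0
0 | 0 | 1 | 0 | 0
0 | 1 | 0 | 1 | 1
0 | 1 | 1 | 1 | 1
1 | 0 | 0 | 0 | 0
1 | 0 | 1 | 1 | 1
1 | 1 | 0 | 1 | 1
1 | 1 | 1 | 0 | 0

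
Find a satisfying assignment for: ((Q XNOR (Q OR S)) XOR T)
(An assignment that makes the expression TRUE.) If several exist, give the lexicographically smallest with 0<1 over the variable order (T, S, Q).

T=0, S=0, Q=0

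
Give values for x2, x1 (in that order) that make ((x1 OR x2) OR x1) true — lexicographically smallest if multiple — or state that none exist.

x2=0, x1=1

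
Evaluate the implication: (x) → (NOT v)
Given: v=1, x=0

Antecedent (x) = 0; consequent (NOT v) = 0.
0 → 0 = 1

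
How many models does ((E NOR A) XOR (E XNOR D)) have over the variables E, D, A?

Satisfying assignments: (0,0,1), (0,1,0), (1,1,0), (1,1,1)
Count: 4 out of 8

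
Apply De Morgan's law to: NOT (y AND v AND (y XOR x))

NOT y OR NOT v OR NOT (y XOR x)
De Morgan's: NOT(AND of terms) = OR of negations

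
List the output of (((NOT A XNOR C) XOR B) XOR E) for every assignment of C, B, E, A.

C | B | E | A | Output
----------------------
0 | 0 | 0 | 0 | 0
0 | 0 | 0 | 1 | 1
0 | 0 | 1 | 0 | 1
0 | 0 | 1 | 1 | 0
0 | 1 | 0 | 0 | 1
0 | 1 | 0 | 1 | 0
0 | 1 | 1 | 0 | 0
0 | 1 | 1 | 1 | 1
1 | 0 | 0 | 0 | 1
1 | 0 | 0 | 1 | 0
1 | 0 | 1 | 0 | 0
1 | 0 | 1 | 1 | 1
1 | 1 | 0 | 0 | 0
1 | 1 | 0 | 1 | 1
1 | 1 | 1 | 0 | 1
1 | 1 | 1 | 1 | 0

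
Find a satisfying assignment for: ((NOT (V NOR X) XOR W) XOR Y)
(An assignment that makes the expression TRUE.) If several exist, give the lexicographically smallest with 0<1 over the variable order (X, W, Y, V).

X=0, W=0, Y=0, V=1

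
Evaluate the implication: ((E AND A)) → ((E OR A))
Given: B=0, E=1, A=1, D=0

Antecedent ((E AND A)) = 1; consequent ((E OR A)) = 1.
1 → 1 = 1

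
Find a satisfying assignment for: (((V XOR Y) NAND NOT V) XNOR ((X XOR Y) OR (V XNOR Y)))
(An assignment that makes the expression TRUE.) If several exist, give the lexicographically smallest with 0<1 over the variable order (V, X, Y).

V=0, X=0, Y=0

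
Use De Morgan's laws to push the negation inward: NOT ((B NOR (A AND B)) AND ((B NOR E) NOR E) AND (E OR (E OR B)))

NOT (B NOR (A AND B)) OR NOT ((B NOR E) NOR E) OR NOT (E OR (E OR B))
De Morgan's: NOT(AND of terms) = OR of negations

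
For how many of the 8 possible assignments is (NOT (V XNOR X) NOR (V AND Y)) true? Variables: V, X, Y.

Satisfying assignments: (0,0,0), (0,0,1), (1,1,0)
Count: 3 out of 8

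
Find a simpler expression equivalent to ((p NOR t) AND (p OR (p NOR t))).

By absorption (E AND (E OR v) = E):
= (p NOR t)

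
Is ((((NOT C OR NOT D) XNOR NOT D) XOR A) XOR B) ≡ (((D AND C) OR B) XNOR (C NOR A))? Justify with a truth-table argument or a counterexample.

No. Counterexample: with A=0, C=0, D=0, B=0, Expression 1 = 1 but Expression 2 = 0.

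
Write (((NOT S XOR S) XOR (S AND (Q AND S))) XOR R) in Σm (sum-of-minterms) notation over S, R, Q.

Σm(0, 1, 4, 7) = (NOT S AND NOT R AND NOT Q) OR (NOT S AND NOT R AND Q) OR (S AND NOT R AND NOT Q) OR (S AND R AND Q)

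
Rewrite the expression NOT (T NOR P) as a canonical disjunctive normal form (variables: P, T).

(NOT P AND T) OR (P AND NOT T) OR (P AND T)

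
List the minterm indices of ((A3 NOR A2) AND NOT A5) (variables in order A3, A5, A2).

Σm(0) = (NOT A3 AND NOT A5 AND NOT A2)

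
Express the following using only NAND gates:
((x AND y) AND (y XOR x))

((((x NAND y) NAND (x NAND y)) NAND ((y NAND (y NAND x)) NAND (x NAND (y NAND x)))) NAND (((x NAND y) NAND (x NAND y)) NAND ((y NAND (y NAND x)) NAND (x NAND (y NAND x)))))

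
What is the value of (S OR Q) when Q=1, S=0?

Substituting: (0 OR 1)
= 1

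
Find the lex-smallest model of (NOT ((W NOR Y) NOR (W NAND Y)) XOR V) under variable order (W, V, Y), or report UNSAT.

W=0, V=0, Y=0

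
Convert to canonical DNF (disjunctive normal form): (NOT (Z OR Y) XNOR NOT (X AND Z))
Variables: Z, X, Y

(NOT Z AND NOT X AND NOT Y) OR (NOT Z AND X AND NOT Y) OR (Z AND X AND NOT Y) OR (Z AND X AND Y)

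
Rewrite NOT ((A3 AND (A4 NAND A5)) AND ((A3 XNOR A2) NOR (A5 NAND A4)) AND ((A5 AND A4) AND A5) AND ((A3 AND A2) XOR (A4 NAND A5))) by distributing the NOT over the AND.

NOT (A3 AND (A4 NAND A5)) OR NOT ((A3 XNOR A2) NOR (A5 NAND A4)) OR NOT ((A5 AND A4) AND A5) OR NOT ((A3 AND A2) XOR (A4 NAND A5))
De Morgan's: NOT(AND of terms) = OR of negations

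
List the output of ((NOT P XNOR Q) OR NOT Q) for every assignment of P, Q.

P | Q | Output
--------------
0 | 0 | 1
0 | 1 | 1
1 | 0 | 1
1 | 1 | 0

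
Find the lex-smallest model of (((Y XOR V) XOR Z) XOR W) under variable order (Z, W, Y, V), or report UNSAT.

Z=0, W=0, Y=0, V=1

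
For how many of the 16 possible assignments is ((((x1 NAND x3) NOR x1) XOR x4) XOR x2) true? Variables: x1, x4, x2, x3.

Satisfying assignments: (0,0,1,0), (0,0,1,1), (0,1,0,0), (0,1,0,1), (1,0,1,0), (1,0,1,1), (1,1,0,0), (1,1,0,1)
Count: 8 out of 16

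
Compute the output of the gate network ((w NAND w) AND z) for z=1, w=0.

Substituting: ((0 NAND 0) AND 1)
= 1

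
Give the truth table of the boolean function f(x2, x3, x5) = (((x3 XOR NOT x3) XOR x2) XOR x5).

x2 | x3 | x5 | Output
---------------------
0 | 0 | 0 | 1
0 | 0 | 1 | 0
0 | 1 | 0 | 1
0 | 1 | 1 | 0
1 | 0 | 0 | 0
1 | 0 | 1 | 1
1 | 1 | 0 | 0
1 | 1 | 1 | 1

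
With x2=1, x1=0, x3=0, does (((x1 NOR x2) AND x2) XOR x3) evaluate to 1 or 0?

Substituting: (((0 NOR 1) AND 1) XOR 0)
= 0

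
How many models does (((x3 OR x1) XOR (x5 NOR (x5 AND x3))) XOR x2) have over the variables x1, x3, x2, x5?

Satisfying assignments: (0,0,0,0), (0,0,1,1), (0,1,0,1), (0,1,1,0), (1,0,0,1), (1,0,1,0), (1,1,0,1), (1,1,1,0)
Count: 8 out of 16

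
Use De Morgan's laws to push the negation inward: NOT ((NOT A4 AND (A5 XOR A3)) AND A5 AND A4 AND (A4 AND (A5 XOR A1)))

NOT (NOT A4 AND (A5 XOR A3)) OR NOT A5 OR NOT A4 OR NOT (A4 AND (A5 XOR A1))
De Morgan's: NOT(AND of terms) = OR of negations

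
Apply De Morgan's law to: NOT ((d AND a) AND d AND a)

NOT (d AND a) OR NOT d OR NOT a
De Morgan's: NOT(AND of terms) = OR of negations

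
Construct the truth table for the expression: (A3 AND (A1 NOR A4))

A4 | A3 | A1 | Output
---------------------
0 | 0 | 0 | 0
0 | 0 | 1 | 0
0 | 1 | 0 | 1
0 | 1 | 1 | 0
1 | 0 | 0 | 0
1 | 0 | 1 | 0
1 | 1 | 0 | 0
1 | 1 | 1 | 0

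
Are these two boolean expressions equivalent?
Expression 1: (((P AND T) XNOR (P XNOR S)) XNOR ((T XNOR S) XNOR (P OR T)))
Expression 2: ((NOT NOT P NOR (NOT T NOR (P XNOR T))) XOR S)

No. Counterexample: with T=0, P=0, S=1, Expression 1 = 1 but Expression 2 = 0.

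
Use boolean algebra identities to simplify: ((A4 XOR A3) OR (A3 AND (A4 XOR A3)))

By absorption (E OR (E AND v) = E):
= (A4 XOR A3)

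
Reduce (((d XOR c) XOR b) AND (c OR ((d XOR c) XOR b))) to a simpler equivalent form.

By absorption (E AND (E OR v) = E):
= ((d XOR c) XOR b)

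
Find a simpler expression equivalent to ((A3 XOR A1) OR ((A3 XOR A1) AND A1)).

By absorption (E OR (E AND v) = E):
= (A3 XOR A1)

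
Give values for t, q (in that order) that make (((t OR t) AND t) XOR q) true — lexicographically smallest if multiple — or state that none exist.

t=0, q=1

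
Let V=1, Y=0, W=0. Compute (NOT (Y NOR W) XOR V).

Substituting: (NOT (0 NOR 0) XOR 1)
= 1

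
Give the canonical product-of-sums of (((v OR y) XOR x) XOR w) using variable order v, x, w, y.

ΠM(0, 3, 5, 6, 10, 11, 12, 13) = (v OR x OR w OR y) AND (v OR x OR NOT w OR NOT y) AND (v OR NOT x OR w OR NOT y) AND (v OR NOT x OR NOT w OR y) AND (NOT v OR x OR NOT w OR y) AND (NOT v OR x OR NOT w OR NOT y) AND (NOT v OR NOT x OR w OR y) AND (NOT v OR NOT x OR w OR NOT y)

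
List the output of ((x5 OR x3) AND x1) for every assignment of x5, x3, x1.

x5 | x3 | x1 | Output
---------------------
0 | 0 | 0 | 0
0 | 0 | 1 | 0
0 | 1 | 0 | 0
0 | 1 | 1 | 1
1 | 0 | 0 | 0
1 | 0 | 1 | 1
1 | 1 | 0 | 0
1 | 1 | 1 | 1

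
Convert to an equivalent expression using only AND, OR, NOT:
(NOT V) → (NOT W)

V OR (NOT W)
(Implication elimination: A → B = NOT A OR B)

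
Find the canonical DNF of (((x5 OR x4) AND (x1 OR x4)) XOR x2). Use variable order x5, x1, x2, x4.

(NOT x5 AND NOT x1 AND NOT x2 AND x4) OR (NOT x5 AND NOT x1 AND x2 AND NOT x4) OR (NOT x5 AND x1 AND NOT x2 AND x4) OR (NOT x5 AND x1 AND x2 AND NOT x4) OR (x5 AND NOT x1 AND NOT x2 AND x4) OR (x5 AND NOT x1 AND x2 AND NOT x4) OR (x5 AND x1 AND NOT x2 AND NOT x4) OR (x5 AND x1 AND NOT x2 AND x4)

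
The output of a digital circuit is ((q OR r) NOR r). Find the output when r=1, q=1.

Substituting: ((1 OR 1) NOR 1)
= 0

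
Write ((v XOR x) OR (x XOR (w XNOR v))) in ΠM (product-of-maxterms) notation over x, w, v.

ΠM(2, 7) = (x OR NOT w OR v) AND (NOT x OR NOT w OR NOT v)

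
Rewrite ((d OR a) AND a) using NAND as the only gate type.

((((d NAND d) NAND (a NAND a)) NAND a) NAND (((d NAND d) NAND (a NAND a)) NAND a))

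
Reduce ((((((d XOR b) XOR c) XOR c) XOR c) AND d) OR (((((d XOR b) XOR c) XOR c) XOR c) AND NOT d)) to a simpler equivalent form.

By distribution ((E AND v) OR (E AND NOT v) = E) then XOR self-cancellation ((E XOR v) XOR v = E):
= ((d XOR b) XOR c)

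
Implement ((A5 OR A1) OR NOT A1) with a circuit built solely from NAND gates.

((((A5 NAND A5) NAND (A1 NAND A1)) NAND ((A5 NAND A5) NAND (A1 NAND A1))) NAND ((A1 NAND A1) NAND (A1 NAND A1)))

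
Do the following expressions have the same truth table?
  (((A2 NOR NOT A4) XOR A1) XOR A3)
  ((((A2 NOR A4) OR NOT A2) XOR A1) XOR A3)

No. Counterexample: with A1=0, A4=0, A2=0, A3=0, Expression 1 = 0 but Expression 2 = 1.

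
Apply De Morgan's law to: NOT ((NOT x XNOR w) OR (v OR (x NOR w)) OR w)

NOT (NOT x XNOR w) AND NOT (v OR (x NOR w)) AND NOT w
De Morgan's: NOT(OR of terms) = AND of negations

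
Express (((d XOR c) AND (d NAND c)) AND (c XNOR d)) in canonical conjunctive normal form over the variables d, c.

(d OR c) AND (d OR NOT c) AND (NOT d OR c) AND (NOT d OR NOT c)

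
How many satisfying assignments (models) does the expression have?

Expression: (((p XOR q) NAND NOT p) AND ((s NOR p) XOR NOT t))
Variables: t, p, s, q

Satisfying assignments: (0,0,1,0), (0,1,0,0), (0,1,0,1), (0,1,1,0), (0,1,1,1), (1,0,0,0)
Count: 6 out of 16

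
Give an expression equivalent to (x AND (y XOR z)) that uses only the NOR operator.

((x NOR x) NOR (((((y NOR z) NOR (y NOR z)) NOR ((y NOR z) NOR (y NOR z))) NOR ((((y NOR y) NOR (z NOR z)) NOR ((y NOR y) NOR (z NOR z))) NOR (((y NOR y) NOR (z NOR z)) NOR ((y NOR y) NOR (z NOR z))))) NOR ((((y NOR z) NOR (y NOR z)) NOR ((y NOR z) NOR (y NOR z))) NOR ((((y NOR y) NOR (z NOR z)) NOR ((y NOR y) NOR (z NOR z))) NOR (((y NOR y) NOR (z NOR z)) NOR ((y NOR y) NOR (z NOR z)))))))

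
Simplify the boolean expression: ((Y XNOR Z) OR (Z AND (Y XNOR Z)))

By absorption (E OR (E AND v) = E):
= (Y XNOR Z)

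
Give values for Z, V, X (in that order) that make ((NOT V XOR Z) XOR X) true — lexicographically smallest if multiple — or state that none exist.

Z=0, V=0, X=0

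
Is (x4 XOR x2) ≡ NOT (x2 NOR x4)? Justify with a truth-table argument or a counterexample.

No. Counterexample: with x4=1, x2=1, Expression 1 = 0 but Expression 2 = 1.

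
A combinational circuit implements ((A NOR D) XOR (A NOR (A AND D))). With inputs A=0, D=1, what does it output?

Substituting: ((0 NOR 1) XOR (0 NOR (0 AND 1)))
= 1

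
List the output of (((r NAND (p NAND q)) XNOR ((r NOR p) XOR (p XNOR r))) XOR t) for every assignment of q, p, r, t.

q | p | r | t | Output
----------------------
0 | 0 | 0 | 0 | 0
0 | 0 | 0 | 1 | 1
0 | 0 | 1 | 0 | 1
0 | 0 | 1 | 1 | 0
0 | 1 | 0 | 0 | 0
0 | 1 | 0 | 1 | 1
0 | 1 | 1 | 0 | 0
0 | 1 | 1 | 1 | 1
1 | 0 | 0 | 0 | 0
1 | 0 | 0 | 1 | 1
1 | 0 | 1 | 0 | 1
1 | 0 | 1 | 1 | 0
1 | 1 | 0 | 0 | 0
1 | 1 | 0 | 1 | 1
1 | 1 | 1 | 0 | 1
1 | 1 | 1 | 1 | 0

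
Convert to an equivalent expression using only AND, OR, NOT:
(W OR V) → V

NOT (W OR V) OR V
(Implication elimination: A → B = NOT A OR B)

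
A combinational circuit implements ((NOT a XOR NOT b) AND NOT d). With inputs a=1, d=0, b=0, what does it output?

Substituting: ((NOT 1 XOR NOT 0) AND NOT 0)
= 1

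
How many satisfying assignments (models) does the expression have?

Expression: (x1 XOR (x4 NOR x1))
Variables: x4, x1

Satisfying assignments: (0,0), (0,1), (1,1)
Count: 3 out of 4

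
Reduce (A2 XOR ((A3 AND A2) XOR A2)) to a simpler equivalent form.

By XOR self-cancellation ((E XOR v) XOR v = E):
= (A3 AND A2)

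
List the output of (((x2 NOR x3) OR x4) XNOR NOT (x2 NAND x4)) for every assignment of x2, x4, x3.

x2 | x4 | x3 | Output
---------------------
0 | 0 | 0 | 0
0 | 0 | 1 | 1
0 | 1 | 0 | 0
0 | 1 | 1 | 0
1 | 0 | 0 | 1
1 | 0 | 1 | 1
1 | 1 | 0 | 1
1 | 1 | 1 | 1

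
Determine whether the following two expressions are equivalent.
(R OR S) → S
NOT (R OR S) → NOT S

No, Inverse is not equivalent to original (counterexample: S=0, R=1)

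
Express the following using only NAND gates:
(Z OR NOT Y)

((Z NAND Z) NAND ((Y NAND Y) NAND (Y NAND Y)))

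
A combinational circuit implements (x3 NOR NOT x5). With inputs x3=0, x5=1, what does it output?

Substituting: (0 NOR NOT 1)
= 1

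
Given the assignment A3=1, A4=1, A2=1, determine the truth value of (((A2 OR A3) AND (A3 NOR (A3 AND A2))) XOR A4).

Substituting: (((1 OR 1) AND (1 NOR (1 AND 1))) XOR 1)
= 1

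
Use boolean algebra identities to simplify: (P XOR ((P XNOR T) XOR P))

By XOR self-cancellation ((E XOR v) XOR v = E):
= (P XNOR T)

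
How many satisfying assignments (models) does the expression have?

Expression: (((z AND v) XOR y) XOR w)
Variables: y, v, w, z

Satisfying assignments: (0,0,1,0), (0,0,1,1), (0,1,0,1), (0,1,1,0), (1,0,0,0), (1,0,0,1), (1,1,0,0), (1,1,1,1)
Count: 8 out of 16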